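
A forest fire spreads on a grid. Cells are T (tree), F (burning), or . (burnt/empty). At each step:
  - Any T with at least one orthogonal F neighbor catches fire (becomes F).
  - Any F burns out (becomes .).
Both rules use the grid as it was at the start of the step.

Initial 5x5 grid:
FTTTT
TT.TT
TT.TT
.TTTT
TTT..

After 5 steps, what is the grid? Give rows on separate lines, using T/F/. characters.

Step 1: 2 trees catch fire, 1 burn out
  .FTTT
  FT.TT
  TT.TT
  .TTTT
  TTT..
Step 2: 3 trees catch fire, 2 burn out
  ..FTT
  .F.TT
  FT.TT
  .TTTT
  TTT..
Step 3: 2 trees catch fire, 3 burn out
  ...FT
  ...TT
  .F.TT
  .TTTT
  TTT..
Step 4: 3 trees catch fire, 2 burn out
  ....F
  ...FT
  ...TT
  .FTTT
  TTT..
Step 5: 4 trees catch fire, 3 burn out
  .....
  ....F
  ...FT
  ..FTT
  TFT..

.....
....F
...FT
..FTT
TFT..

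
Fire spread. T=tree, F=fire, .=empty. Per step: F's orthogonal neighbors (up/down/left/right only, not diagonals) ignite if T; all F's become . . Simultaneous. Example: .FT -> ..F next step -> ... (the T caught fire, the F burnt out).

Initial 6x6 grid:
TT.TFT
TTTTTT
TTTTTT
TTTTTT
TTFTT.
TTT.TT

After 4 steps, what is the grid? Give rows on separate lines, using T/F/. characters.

Step 1: 7 trees catch fire, 2 burn out
  TT.F.F
  TTTTFT
  TTTTTT
  TTFTTT
  TF.FT.
  TTF.TT
Step 2: 9 trees catch fire, 7 burn out
  TT....
  TTTF.F
  TTFTFT
  TF.FTT
  F...F.
  TF..TT
Step 3: 8 trees catch fire, 9 burn out
  TT....
  TTF...
  TF.F.F
  F...FT
  ......
  F...FT
Step 4: 4 trees catch fire, 8 burn out
  TT....
  TF....
  F.....
  .....F
  ......
  .....F

TT....
TF....
F.....
.....F
......
.....F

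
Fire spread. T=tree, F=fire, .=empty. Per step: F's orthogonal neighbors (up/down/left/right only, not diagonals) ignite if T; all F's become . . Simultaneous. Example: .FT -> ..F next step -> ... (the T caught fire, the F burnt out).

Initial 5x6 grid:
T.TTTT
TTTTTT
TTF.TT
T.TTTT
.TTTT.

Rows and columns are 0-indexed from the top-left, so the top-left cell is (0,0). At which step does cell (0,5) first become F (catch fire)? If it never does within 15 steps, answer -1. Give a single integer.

Step 1: cell (0,5)='T' (+3 fires, +1 burnt)
Step 2: cell (0,5)='T' (+6 fires, +3 burnt)
Step 3: cell (0,5)='T' (+7 fires, +6 burnt)
Step 4: cell (0,5)='T' (+6 fires, +7 burnt)
Step 5: cell (0,5)='F' (+2 fires, +6 burnt)
  -> target ignites at step 5
Step 6: cell (0,5)='.' (+0 fires, +2 burnt)
  fire out at step 6

5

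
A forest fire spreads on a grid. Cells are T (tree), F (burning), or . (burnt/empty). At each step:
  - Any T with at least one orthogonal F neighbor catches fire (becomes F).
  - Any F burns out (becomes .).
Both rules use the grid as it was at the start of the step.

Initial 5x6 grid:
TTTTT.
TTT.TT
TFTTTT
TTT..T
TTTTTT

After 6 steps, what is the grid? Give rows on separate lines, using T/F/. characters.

Step 1: 4 trees catch fire, 1 burn out
  TTTTT.
  TFT.TT
  F.FTTT
  TFT..T
  TTTTTT
Step 2: 7 trees catch fire, 4 burn out
  TFTTT.
  F.F.TT
  ...FTT
  F.F..T
  TFTTTT
Step 3: 5 trees catch fire, 7 burn out
  F.FTT.
  ....TT
  ....FT
  .....T
  F.FTTT
Step 4: 4 trees catch fire, 5 burn out
  ...FT.
  ....FT
  .....F
  .....T
  ...FTT
Step 5: 4 trees catch fire, 4 burn out
  ....F.
  .....F
  ......
  .....F
  ....FT
Step 6: 1 trees catch fire, 4 burn out
  ......
  ......
  ......
  ......
  .....F

......
......
......
......
.....F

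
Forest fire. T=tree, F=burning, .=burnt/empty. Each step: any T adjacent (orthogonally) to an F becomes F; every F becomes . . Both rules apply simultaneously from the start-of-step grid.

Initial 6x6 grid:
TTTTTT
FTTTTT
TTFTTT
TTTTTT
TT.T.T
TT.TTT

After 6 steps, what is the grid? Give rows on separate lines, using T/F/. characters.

Step 1: 7 trees catch fire, 2 burn out
  FTTTTT
  .FFTTT
  FF.FTT
  TTFTTT
  TT.T.T
  TT.TTT
Step 2: 7 trees catch fire, 7 burn out
  .FFTTT
  ...FTT
  ....FT
  FF.FTT
  TT.T.T
  TT.TTT
Step 3: 7 trees catch fire, 7 burn out
  ...FTT
  ....FT
  .....F
  ....FT
  FF.F.T
  TT.TTT
Step 4: 6 trees catch fire, 7 burn out
  ....FT
  .....F
  ......
  .....F
  .....T
  FF.FTT
Step 5: 3 trees catch fire, 6 burn out
  .....F
  ......
  ......
  ......
  .....F
  ....FT
Step 6: 1 trees catch fire, 3 burn out
  ......
  ......
  ......
  ......
  ......
  .....F

......
......
......
......
......
.....F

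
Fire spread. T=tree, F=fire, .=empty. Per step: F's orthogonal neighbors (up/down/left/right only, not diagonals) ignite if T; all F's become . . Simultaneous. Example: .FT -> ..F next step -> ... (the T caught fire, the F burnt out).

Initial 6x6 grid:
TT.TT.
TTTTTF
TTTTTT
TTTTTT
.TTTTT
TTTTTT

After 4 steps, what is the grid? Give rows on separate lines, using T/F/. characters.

Step 1: 2 trees catch fire, 1 burn out
  TT.TT.
  TTTTF.
  TTTTTF
  TTTTTT
  .TTTTT
  TTTTTT
Step 2: 4 trees catch fire, 2 burn out
  TT.TF.
  TTTF..
  TTTTF.
  TTTTTF
  .TTTTT
  TTTTTT
Step 3: 5 trees catch fire, 4 burn out
  TT.F..
  TTF...
  TTTF..
  TTTTF.
  .TTTTF
  TTTTTT
Step 4: 5 trees catch fire, 5 burn out
  TT....
  TF....
  TTF...
  TTTF..
  .TTTF.
  TTTTTF

TT....
TF....
TTF...
TTTF..
.TTTF.
TTTTTF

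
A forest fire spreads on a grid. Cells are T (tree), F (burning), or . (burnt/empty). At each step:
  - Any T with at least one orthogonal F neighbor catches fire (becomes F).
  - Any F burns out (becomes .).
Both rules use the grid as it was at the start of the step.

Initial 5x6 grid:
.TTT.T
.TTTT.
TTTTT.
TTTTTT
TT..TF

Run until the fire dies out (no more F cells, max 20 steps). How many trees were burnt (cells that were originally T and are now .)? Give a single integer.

Step 1: +2 fires, +1 burnt (F count now 2)
Step 2: +1 fires, +2 burnt (F count now 1)
Step 3: +2 fires, +1 burnt (F count now 2)
Step 4: +3 fires, +2 burnt (F count now 3)
Step 5: +3 fires, +3 burnt (F count now 3)
Step 6: +5 fires, +3 burnt (F count now 5)
Step 7: +4 fires, +5 burnt (F count now 4)
Step 8: +1 fires, +4 burnt (F count now 1)
Step 9: +0 fires, +1 burnt (F count now 0)
Fire out after step 9
Initially T: 22, now '.': 29
Total burnt (originally-T cells now '.'): 21

Answer: 21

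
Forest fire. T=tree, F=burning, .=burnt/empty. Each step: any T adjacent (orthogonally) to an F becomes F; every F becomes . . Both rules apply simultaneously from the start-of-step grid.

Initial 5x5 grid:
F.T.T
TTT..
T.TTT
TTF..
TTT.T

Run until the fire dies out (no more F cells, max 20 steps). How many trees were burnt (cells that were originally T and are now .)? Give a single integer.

Step 1: +4 fires, +2 burnt (F count now 4)
Step 2: +6 fires, +4 burnt (F count now 6)
Step 3: +3 fires, +6 burnt (F count now 3)
Step 4: +0 fires, +3 burnt (F count now 0)
Fire out after step 4
Initially T: 15, now '.': 23
Total burnt (originally-T cells now '.'): 13

Answer: 13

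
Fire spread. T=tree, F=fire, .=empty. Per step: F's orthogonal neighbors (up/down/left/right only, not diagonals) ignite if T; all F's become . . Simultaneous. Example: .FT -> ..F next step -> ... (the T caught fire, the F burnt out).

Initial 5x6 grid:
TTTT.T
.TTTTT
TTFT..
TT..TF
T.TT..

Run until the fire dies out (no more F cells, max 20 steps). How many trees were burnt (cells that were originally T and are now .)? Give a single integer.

Step 1: +4 fires, +2 burnt (F count now 4)
Step 2: +5 fires, +4 burnt (F count now 5)
Step 3: +4 fires, +5 burnt (F count now 4)
Step 4: +3 fires, +4 burnt (F count now 3)
Step 5: +1 fires, +3 burnt (F count now 1)
Step 6: +0 fires, +1 burnt (F count now 0)
Fire out after step 6
Initially T: 19, now '.': 28
Total burnt (originally-T cells now '.'): 17

Answer: 17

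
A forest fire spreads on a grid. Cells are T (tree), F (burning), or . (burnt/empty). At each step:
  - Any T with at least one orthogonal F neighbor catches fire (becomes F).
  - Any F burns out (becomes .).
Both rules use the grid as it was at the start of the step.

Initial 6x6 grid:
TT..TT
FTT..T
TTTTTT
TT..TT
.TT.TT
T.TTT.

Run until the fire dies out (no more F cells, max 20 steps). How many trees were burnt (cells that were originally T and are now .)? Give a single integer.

Step 1: +3 fires, +1 burnt (F count now 3)
Step 2: +4 fires, +3 burnt (F count now 4)
Step 3: +2 fires, +4 burnt (F count now 2)
Step 4: +2 fires, +2 burnt (F count now 2)
Step 5: +2 fires, +2 burnt (F count now 2)
Step 6: +3 fires, +2 burnt (F count now 3)
Step 7: +4 fires, +3 burnt (F count now 4)
Step 8: +3 fires, +4 burnt (F count now 3)
Step 9: +1 fires, +3 burnt (F count now 1)
Step 10: +0 fires, +1 burnt (F count now 0)
Fire out after step 10
Initially T: 25, now '.': 35
Total burnt (originally-T cells now '.'): 24

Answer: 24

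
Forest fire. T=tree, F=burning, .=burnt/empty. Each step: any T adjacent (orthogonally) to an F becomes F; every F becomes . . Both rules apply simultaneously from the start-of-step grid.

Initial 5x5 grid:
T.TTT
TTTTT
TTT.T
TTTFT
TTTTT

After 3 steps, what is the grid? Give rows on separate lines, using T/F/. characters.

Step 1: 3 trees catch fire, 1 burn out
  T.TTT
  TTTTT
  TTT.T
  TTF.F
  TTTFT
Step 2: 5 trees catch fire, 3 burn out
  T.TTT
  TTTTT
  TTF.F
  TF...
  TTF.F
Step 3: 5 trees catch fire, 5 burn out
  T.TTT
  TTFTF
  TF...
  F....
  TF...

T.TTT
TTFTF
TF...
F....
TF...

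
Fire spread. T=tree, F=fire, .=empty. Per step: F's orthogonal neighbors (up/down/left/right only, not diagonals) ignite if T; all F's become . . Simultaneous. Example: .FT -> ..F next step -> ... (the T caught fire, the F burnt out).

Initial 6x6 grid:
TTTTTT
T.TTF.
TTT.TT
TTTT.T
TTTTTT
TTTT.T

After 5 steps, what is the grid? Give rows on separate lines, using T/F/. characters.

Step 1: 3 trees catch fire, 1 burn out
  TTTTFT
  T.TF..
  TTT.FT
  TTTT.T
  TTTTTT
  TTTT.T
Step 2: 4 trees catch fire, 3 burn out
  TTTF.F
  T.F...
  TTT..F
  TTTT.T
  TTTTTT
  TTTT.T
Step 3: 3 trees catch fire, 4 burn out
  TTF...
  T.....
  TTF...
  TTTT.F
  TTTTTT
  TTTT.T
Step 4: 4 trees catch fire, 3 burn out
  TF....
  T.....
  TF....
  TTFT..
  TTTTTF
  TTTT.T
Step 5: 7 trees catch fire, 4 burn out
  F.....
  T.....
  F.....
  TF.F..
  TTFTF.
  TTTT.F

F.....
T.....
F.....
TF.F..
TTFTF.
TTTT.F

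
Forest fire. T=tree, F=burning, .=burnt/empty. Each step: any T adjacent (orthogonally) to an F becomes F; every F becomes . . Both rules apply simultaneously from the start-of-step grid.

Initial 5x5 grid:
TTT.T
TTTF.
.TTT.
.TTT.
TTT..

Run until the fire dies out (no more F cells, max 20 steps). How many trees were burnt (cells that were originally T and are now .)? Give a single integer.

Step 1: +2 fires, +1 burnt (F count now 2)
Step 2: +4 fires, +2 burnt (F count now 4)
Step 3: +4 fires, +4 burnt (F count now 4)
Step 4: +3 fires, +4 burnt (F count now 3)
Step 5: +1 fires, +3 burnt (F count now 1)
Step 6: +1 fires, +1 burnt (F count now 1)
Step 7: +0 fires, +1 burnt (F count now 0)
Fire out after step 7
Initially T: 16, now '.': 24
Total burnt (originally-T cells now '.'): 15

Answer: 15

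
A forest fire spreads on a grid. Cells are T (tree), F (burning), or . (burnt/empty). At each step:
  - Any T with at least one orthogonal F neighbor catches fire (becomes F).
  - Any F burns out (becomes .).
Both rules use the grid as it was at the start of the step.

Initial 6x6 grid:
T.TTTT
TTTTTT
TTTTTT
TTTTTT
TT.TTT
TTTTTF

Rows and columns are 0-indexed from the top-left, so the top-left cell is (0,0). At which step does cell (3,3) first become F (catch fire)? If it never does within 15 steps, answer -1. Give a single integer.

Step 1: cell (3,3)='T' (+2 fires, +1 burnt)
Step 2: cell (3,3)='T' (+3 fires, +2 burnt)
Step 3: cell (3,3)='T' (+4 fires, +3 burnt)
Step 4: cell (3,3)='F' (+4 fires, +4 burnt)
  -> target ignites at step 4
Step 5: cell (3,3)='.' (+6 fires, +4 burnt)
Step 6: cell (3,3)='.' (+5 fires, +6 burnt)
Step 7: cell (3,3)='.' (+4 fires, +5 burnt)
Step 8: cell (3,3)='.' (+3 fires, +4 burnt)
Step 9: cell (3,3)='.' (+1 fires, +3 burnt)
Step 10: cell (3,3)='.' (+1 fires, +1 burnt)
Step 11: cell (3,3)='.' (+0 fires, +1 burnt)
  fire out at step 11

4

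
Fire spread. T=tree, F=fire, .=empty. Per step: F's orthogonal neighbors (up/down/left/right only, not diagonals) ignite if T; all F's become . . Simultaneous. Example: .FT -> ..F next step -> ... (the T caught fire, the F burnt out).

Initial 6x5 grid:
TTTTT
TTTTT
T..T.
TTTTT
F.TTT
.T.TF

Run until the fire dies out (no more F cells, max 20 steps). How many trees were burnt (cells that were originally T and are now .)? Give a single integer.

Step 1: +3 fires, +2 burnt (F count now 3)
Step 2: +4 fires, +3 burnt (F count now 4)
Step 3: +4 fires, +4 burnt (F count now 4)
Step 4: +3 fires, +4 burnt (F count now 3)
Step 5: +3 fires, +3 burnt (F count now 3)
Step 6: +3 fires, +3 burnt (F count now 3)
Step 7: +1 fires, +3 burnt (F count now 1)
Step 8: +0 fires, +1 burnt (F count now 0)
Fire out after step 8
Initially T: 22, now '.': 29
Total burnt (originally-T cells now '.'): 21

Answer: 21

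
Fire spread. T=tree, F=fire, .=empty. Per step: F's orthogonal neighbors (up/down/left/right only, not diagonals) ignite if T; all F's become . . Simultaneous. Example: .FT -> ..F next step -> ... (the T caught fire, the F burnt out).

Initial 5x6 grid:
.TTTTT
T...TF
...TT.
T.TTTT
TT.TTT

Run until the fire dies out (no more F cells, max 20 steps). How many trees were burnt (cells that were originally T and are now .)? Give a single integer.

Step 1: +2 fires, +1 burnt (F count now 2)
Step 2: +2 fires, +2 burnt (F count now 2)
Step 3: +3 fires, +2 burnt (F count now 3)
Step 4: +4 fires, +3 burnt (F count now 4)
Step 5: +4 fires, +4 burnt (F count now 4)
Step 6: +0 fires, +4 burnt (F count now 0)
Fire out after step 6
Initially T: 19, now '.': 26
Total burnt (originally-T cells now '.'): 15

Answer: 15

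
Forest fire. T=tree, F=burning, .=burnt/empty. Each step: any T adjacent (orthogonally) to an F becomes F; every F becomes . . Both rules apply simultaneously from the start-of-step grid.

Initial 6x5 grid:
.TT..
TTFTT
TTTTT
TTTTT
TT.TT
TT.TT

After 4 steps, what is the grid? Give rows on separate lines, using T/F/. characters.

Step 1: 4 trees catch fire, 1 burn out
  .TF..
  TF.FT
  TTFTT
  TTTTT
  TT.TT
  TT.TT
Step 2: 6 trees catch fire, 4 burn out
  .F...
  F...F
  TF.FT
  TTFTT
  TT.TT
  TT.TT
Step 3: 4 trees catch fire, 6 burn out
  .....
  .....
  F...F
  TF.FT
  TT.TT
  TT.TT
Step 4: 4 trees catch fire, 4 burn out
  .....
  .....
  .....
  F...F
  TF.FT
  TT.TT

.....
.....
.....
F...F
TF.FT
TT.TT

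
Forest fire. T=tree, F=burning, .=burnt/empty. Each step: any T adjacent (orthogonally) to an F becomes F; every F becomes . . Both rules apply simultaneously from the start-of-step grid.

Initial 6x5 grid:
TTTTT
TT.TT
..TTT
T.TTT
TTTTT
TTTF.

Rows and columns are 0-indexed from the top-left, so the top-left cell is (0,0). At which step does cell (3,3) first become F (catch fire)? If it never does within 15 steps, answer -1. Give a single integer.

Step 1: cell (3,3)='T' (+2 fires, +1 burnt)
Step 2: cell (3,3)='F' (+4 fires, +2 burnt)
  -> target ignites at step 2
Step 3: cell (3,3)='.' (+5 fires, +4 burnt)
Step 4: cell (3,3)='.' (+4 fires, +5 burnt)
Step 5: cell (3,3)='.' (+3 fires, +4 burnt)
Step 6: cell (3,3)='.' (+2 fires, +3 burnt)
Step 7: cell (3,3)='.' (+1 fires, +2 burnt)
Step 8: cell (3,3)='.' (+2 fires, +1 burnt)
Step 9: cell (3,3)='.' (+1 fires, +2 burnt)
Step 10: cell (3,3)='.' (+0 fires, +1 burnt)
  fire out at step 10

2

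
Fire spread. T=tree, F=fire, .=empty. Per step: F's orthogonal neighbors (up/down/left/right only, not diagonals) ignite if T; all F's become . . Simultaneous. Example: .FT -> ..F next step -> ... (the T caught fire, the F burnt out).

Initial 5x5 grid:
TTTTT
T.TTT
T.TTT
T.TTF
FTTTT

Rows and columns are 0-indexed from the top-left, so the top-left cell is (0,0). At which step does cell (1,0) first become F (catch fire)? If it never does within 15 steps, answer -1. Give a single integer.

Step 1: cell (1,0)='T' (+5 fires, +2 burnt)
Step 2: cell (1,0)='T' (+6 fires, +5 burnt)
Step 3: cell (1,0)='F' (+4 fires, +6 burnt)
  -> target ignites at step 3
Step 4: cell (1,0)='.' (+3 fires, +4 burnt)
Step 5: cell (1,0)='.' (+2 fires, +3 burnt)
Step 6: cell (1,0)='.' (+0 fires, +2 burnt)
  fire out at step 6

3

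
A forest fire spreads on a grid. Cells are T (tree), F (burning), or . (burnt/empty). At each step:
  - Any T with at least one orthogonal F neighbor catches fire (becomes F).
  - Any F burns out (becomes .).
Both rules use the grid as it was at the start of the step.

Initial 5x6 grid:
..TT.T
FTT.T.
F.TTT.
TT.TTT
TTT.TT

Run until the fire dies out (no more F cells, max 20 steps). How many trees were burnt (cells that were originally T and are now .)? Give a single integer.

Step 1: +2 fires, +2 burnt (F count now 2)
Step 2: +3 fires, +2 burnt (F count now 3)
Step 3: +3 fires, +3 burnt (F count now 3)
Step 4: +3 fires, +3 burnt (F count now 3)
Step 5: +2 fires, +3 burnt (F count now 2)
Step 6: +2 fires, +2 burnt (F count now 2)
Step 7: +2 fires, +2 burnt (F count now 2)
Step 8: +1 fires, +2 burnt (F count now 1)
Step 9: +0 fires, +1 burnt (F count now 0)
Fire out after step 9
Initially T: 19, now '.': 29
Total burnt (originally-T cells now '.'): 18

Answer: 18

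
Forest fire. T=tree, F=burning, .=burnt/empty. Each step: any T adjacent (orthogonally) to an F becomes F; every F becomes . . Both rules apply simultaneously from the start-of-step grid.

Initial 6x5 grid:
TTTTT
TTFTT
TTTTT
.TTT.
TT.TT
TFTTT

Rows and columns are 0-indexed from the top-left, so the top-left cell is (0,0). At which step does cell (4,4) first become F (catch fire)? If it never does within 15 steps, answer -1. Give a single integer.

Step 1: cell (4,4)='T' (+7 fires, +2 burnt)
Step 2: cell (4,4)='T' (+10 fires, +7 burnt)
Step 3: cell (4,4)='T' (+7 fires, +10 burnt)
Step 4: cell (4,4)='F' (+1 fires, +7 burnt)
  -> target ignites at step 4
Step 5: cell (4,4)='.' (+0 fires, +1 burnt)
  fire out at step 5

4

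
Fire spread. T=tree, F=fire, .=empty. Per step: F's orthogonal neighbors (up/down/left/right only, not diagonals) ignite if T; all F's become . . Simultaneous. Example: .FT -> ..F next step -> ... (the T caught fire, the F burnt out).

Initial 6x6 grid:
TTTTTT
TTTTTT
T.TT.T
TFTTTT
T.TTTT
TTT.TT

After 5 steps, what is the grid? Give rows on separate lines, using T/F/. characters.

Step 1: 2 trees catch fire, 1 burn out
  TTTTTT
  TTTTTT
  T.TT.T
  F.FTTT
  T.TTTT
  TTT.TT
Step 2: 5 trees catch fire, 2 burn out
  TTTTTT
  TTTTTT
  F.FT.T
  ...FTT
  F.FTTT
  TTT.TT
Step 3: 7 trees catch fire, 5 burn out
  TTTTTT
  FTFTTT
  ...F.T
  ....FT
  ...FTT
  FTF.TT
Step 4: 7 trees catch fire, 7 burn out
  FTFTTT
  .F.FTT
  .....T
  .....F
  ....FT
  .F..TT
Step 5: 6 trees catch fire, 7 burn out
  .F.FTT
  ....FT
  .....F
  ......
  .....F
  ....FT

.F.FTT
....FT
.....F
......
.....F
....FT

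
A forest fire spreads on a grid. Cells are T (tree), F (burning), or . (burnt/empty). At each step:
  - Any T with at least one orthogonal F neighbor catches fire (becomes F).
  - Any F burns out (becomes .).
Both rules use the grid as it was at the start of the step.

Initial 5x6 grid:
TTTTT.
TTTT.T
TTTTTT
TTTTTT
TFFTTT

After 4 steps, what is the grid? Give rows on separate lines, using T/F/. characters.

Step 1: 4 trees catch fire, 2 burn out
  TTTTT.
  TTTT.T
  TTTTTT
  TFFTTT
  F..FTT
Step 2: 5 trees catch fire, 4 burn out
  TTTTT.
  TTTT.T
  TFFTTT
  F..FTT
  ....FT
Step 3: 6 trees catch fire, 5 burn out
  TTTTT.
  TFFT.T
  F..FTT
  ....FT
  .....F
Step 4: 6 trees catch fire, 6 burn out
  TFFTT.
  F..F.T
  ....FT
  .....F
  ......

TFFTT.
F..F.T
....FT
.....F
......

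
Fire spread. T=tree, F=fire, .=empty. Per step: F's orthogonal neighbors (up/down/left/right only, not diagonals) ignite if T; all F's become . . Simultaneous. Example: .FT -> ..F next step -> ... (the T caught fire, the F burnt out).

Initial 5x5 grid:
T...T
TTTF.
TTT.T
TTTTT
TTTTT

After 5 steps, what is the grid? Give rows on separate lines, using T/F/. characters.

Step 1: 1 trees catch fire, 1 burn out
  T...T
  TTF..
  TTT.T
  TTTTT
  TTTTT
Step 2: 2 trees catch fire, 1 burn out
  T...T
  TF...
  TTF.T
  TTTTT
  TTTTT
Step 3: 3 trees catch fire, 2 burn out
  T...T
  F....
  TF..T
  TTFTT
  TTTTT
Step 4: 5 trees catch fire, 3 burn out
  F...T
  .....
  F...T
  TF.FT
  TTFTT
Step 5: 4 trees catch fire, 5 burn out
  ....T
  .....
  ....T
  F...F
  TF.FT

....T
.....
....T
F...F
TF.FT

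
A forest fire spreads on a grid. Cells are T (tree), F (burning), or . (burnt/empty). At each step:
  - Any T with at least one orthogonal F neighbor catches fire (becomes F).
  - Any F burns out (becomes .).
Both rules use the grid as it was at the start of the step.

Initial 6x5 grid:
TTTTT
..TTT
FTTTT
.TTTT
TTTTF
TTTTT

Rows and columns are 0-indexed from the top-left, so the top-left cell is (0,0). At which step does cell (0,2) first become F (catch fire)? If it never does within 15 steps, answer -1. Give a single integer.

Step 1: cell (0,2)='T' (+4 fires, +2 burnt)
Step 2: cell (0,2)='T' (+6 fires, +4 burnt)
Step 3: cell (0,2)='T' (+6 fires, +6 burnt)
Step 4: cell (0,2)='F' (+5 fires, +6 burnt)
  -> target ignites at step 4
Step 5: cell (0,2)='.' (+3 fires, +5 burnt)
Step 6: cell (0,2)='.' (+1 fires, +3 burnt)
Step 7: cell (0,2)='.' (+0 fires, +1 burnt)
  fire out at step 7

4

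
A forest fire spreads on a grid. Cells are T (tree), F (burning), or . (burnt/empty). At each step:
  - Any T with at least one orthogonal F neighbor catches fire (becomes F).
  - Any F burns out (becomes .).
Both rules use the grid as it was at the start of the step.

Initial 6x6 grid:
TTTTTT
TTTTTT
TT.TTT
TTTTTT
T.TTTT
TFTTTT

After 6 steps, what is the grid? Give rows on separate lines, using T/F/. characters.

Step 1: 2 trees catch fire, 1 burn out
  TTTTTT
  TTTTTT
  TT.TTT
  TTTTTT
  T.TTTT
  F.FTTT
Step 2: 3 trees catch fire, 2 burn out
  TTTTTT
  TTTTTT
  TT.TTT
  TTTTTT
  F.FTTT
  ...FTT
Step 3: 4 trees catch fire, 3 burn out
  TTTTTT
  TTTTTT
  TT.TTT
  FTFTTT
  ...FTT
  ....FT
Step 4: 5 trees catch fire, 4 burn out
  TTTTTT
  TTTTTT
  FT.TTT
  .F.FTT
  ....FT
  .....F
Step 5: 5 trees catch fire, 5 burn out
  TTTTTT
  FTTTTT
  .F.FTT
  ....FT
  .....F
  ......
Step 6: 5 trees catch fire, 5 burn out
  FTTTTT
  .FTFTT
  ....FT
  .....F
  ......
  ......

FTTTTT
.FTFTT
....FT
.....F
......
......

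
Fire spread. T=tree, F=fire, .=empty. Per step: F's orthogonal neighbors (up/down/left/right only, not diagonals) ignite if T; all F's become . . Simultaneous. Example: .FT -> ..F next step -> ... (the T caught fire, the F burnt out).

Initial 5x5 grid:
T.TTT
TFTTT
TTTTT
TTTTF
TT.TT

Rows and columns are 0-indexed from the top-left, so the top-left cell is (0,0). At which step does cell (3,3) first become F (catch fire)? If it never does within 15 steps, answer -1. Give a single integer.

Step 1: cell (3,3)='F' (+6 fires, +2 burnt)
  -> target ignites at step 1
Step 2: cell (3,3)='.' (+10 fires, +6 burnt)
Step 3: cell (3,3)='.' (+4 fires, +10 burnt)
Step 4: cell (3,3)='.' (+1 fires, +4 burnt)
Step 5: cell (3,3)='.' (+0 fires, +1 burnt)
  fire out at step 5

1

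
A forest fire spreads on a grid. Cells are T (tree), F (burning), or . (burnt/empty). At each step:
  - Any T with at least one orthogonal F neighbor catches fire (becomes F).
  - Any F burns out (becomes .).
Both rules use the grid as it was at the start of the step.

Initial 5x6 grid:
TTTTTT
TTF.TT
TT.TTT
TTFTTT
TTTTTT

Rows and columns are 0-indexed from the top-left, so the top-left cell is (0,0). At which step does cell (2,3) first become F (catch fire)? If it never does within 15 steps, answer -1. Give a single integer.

Step 1: cell (2,3)='T' (+5 fires, +2 burnt)
Step 2: cell (2,3)='F' (+9 fires, +5 burnt)
  -> target ignites at step 2
Step 3: cell (2,3)='.' (+7 fires, +9 burnt)
Step 4: cell (2,3)='.' (+4 fires, +7 burnt)
Step 5: cell (2,3)='.' (+1 fires, +4 burnt)
Step 6: cell (2,3)='.' (+0 fires, +1 burnt)
  fire out at step 6

2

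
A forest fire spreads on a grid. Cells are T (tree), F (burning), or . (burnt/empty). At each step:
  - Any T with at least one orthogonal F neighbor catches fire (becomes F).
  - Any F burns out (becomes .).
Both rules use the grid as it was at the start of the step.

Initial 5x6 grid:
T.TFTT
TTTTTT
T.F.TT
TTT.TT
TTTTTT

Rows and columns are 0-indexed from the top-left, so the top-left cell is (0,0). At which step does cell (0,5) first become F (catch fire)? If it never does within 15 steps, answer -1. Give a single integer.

Step 1: cell (0,5)='T' (+5 fires, +2 burnt)
Step 2: cell (0,5)='F' (+5 fires, +5 burnt)
  -> target ignites at step 2
Step 3: cell (0,5)='.' (+6 fires, +5 burnt)
Step 4: cell (0,5)='.' (+6 fires, +6 burnt)
Step 5: cell (0,5)='.' (+2 fires, +6 burnt)
Step 6: cell (0,5)='.' (+0 fires, +2 burnt)
  fire out at step 6

2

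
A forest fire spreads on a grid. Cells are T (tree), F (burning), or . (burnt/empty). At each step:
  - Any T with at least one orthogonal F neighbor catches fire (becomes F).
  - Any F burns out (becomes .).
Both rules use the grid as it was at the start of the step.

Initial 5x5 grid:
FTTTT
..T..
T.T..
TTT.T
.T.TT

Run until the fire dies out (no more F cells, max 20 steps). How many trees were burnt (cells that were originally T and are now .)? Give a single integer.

Step 1: +1 fires, +1 burnt (F count now 1)
Step 2: +1 fires, +1 burnt (F count now 1)
Step 3: +2 fires, +1 burnt (F count now 2)
Step 4: +2 fires, +2 burnt (F count now 2)
Step 5: +1 fires, +2 burnt (F count now 1)
Step 6: +1 fires, +1 burnt (F count now 1)
Step 7: +2 fires, +1 burnt (F count now 2)
Step 8: +1 fires, +2 burnt (F count now 1)
Step 9: +0 fires, +1 burnt (F count now 0)
Fire out after step 9
Initially T: 14, now '.': 22
Total burnt (originally-T cells now '.'): 11

Answer: 11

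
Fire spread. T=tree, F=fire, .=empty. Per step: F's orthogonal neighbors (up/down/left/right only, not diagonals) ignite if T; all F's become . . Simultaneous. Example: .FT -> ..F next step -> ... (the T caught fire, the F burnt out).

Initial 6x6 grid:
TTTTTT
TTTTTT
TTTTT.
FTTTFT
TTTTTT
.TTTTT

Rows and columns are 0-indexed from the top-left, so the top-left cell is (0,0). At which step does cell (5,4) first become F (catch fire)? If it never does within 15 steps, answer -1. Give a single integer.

Step 1: cell (5,4)='T' (+7 fires, +2 burnt)
Step 2: cell (5,4)='F' (+9 fires, +7 burnt)
  -> target ignites at step 2
Step 3: cell (5,4)='.' (+10 fires, +9 burnt)
Step 4: cell (5,4)='.' (+5 fires, +10 burnt)
Step 5: cell (5,4)='.' (+1 fires, +5 burnt)
Step 6: cell (5,4)='.' (+0 fires, +1 burnt)
  fire out at step 6

2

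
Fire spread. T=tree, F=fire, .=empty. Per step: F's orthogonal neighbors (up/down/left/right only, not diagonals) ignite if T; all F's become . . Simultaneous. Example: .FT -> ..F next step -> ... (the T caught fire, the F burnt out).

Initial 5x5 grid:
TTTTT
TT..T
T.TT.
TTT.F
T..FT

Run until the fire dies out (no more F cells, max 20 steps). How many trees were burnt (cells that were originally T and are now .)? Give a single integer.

Step 1: +1 fires, +2 burnt (F count now 1)
Step 2: +0 fires, +1 burnt (F count now 0)
Fire out after step 2
Initially T: 16, now '.': 10
Total burnt (originally-T cells now '.'): 1

Answer: 1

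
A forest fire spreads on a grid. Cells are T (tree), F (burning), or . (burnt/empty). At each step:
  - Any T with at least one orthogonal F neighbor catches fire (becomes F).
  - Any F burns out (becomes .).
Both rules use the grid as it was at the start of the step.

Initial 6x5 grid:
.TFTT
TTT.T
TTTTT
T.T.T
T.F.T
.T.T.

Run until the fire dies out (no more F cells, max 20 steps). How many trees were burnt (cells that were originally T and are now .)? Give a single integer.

Answer: 17

Derivation:
Step 1: +4 fires, +2 burnt (F count now 4)
Step 2: +3 fires, +4 burnt (F count now 3)
Step 3: +4 fires, +3 burnt (F count now 4)
Step 4: +2 fires, +4 burnt (F count now 2)
Step 5: +2 fires, +2 burnt (F count now 2)
Step 6: +2 fires, +2 burnt (F count now 2)
Step 7: +0 fires, +2 burnt (F count now 0)
Fire out after step 7
Initially T: 19, now '.': 28
Total burnt (originally-T cells now '.'): 17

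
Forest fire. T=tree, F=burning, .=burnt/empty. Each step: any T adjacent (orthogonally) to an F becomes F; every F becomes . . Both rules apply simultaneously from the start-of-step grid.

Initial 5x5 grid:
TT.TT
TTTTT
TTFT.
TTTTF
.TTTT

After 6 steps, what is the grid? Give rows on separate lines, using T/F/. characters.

Step 1: 6 trees catch fire, 2 burn out
  TT.TT
  TTFTT
  TF.F.
  TTFF.
  .TTTF
Step 2: 6 trees catch fire, 6 burn out
  TT.TT
  TF.FT
  F....
  TF...
  .TFF.
Step 3: 6 trees catch fire, 6 burn out
  TF.FT
  F...F
  .....
  F....
  .F...
Step 4: 2 trees catch fire, 6 burn out
  F...F
  .....
  .....
  .....
  .....
Step 5: 0 trees catch fire, 2 burn out
  .....
  .....
  .....
  .....
  .....
Step 6: 0 trees catch fire, 0 burn out
  .....
  .....
  .....
  .....
  .....

.....
.....
.....
.....
.....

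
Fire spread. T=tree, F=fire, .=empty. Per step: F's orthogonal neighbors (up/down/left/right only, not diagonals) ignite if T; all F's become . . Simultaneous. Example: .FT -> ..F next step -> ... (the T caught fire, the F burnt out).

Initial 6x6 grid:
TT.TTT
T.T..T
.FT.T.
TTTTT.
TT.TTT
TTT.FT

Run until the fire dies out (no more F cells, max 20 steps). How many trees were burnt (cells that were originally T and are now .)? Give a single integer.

Answer: 17

Derivation:
Step 1: +4 fires, +2 burnt (F count now 4)
Step 2: +7 fires, +4 burnt (F count now 7)
Step 3: +4 fires, +7 burnt (F count now 4)
Step 4: +2 fires, +4 burnt (F count now 2)
Step 5: +0 fires, +2 burnt (F count now 0)
Fire out after step 5
Initially T: 24, now '.': 29
Total burnt (originally-T cells now '.'): 17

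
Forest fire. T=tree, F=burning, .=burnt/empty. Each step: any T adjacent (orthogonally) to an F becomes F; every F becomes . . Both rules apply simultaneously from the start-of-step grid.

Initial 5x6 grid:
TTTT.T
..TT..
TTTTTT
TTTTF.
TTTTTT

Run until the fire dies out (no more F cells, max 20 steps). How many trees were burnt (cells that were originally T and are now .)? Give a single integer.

Step 1: +3 fires, +1 burnt (F count now 3)
Step 2: +5 fires, +3 burnt (F count now 5)
Step 3: +4 fires, +5 burnt (F count now 4)
Step 4: +5 fires, +4 burnt (F count now 5)
Step 5: +3 fires, +5 burnt (F count now 3)
Step 6: +1 fires, +3 burnt (F count now 1)
Step 7: +1 fires, +1 burnt (F count now 1)
Step 8: +0 fires, +1 burnt (F count now 0)
Fire out after step 8
Initially T: 23, now '.': 29
Total burnt (originally-T cells now '.'): 22

Answer: 22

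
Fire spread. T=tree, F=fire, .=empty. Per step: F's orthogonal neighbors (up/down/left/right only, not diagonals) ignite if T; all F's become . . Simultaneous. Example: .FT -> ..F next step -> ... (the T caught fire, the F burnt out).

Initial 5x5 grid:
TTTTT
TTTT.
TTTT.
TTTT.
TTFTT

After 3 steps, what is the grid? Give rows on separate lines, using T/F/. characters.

Step 1: 3 trees catch fire, 1 burn out
  TTTTT
  TTTT.
  TTTT.
  TTFT.
  TF.FT
Step 2: 5 trees catch fire, 3 burn out
  TTTTT
  TTTT.
  TTFT.
  TF.F.
  F...F
Step 3: 4 trees catch fire, 5 burn out
  TTTTT
  TTFT.
  TF.F.
  F....
  .....

TTTTT
TTFT.
TF.F.
F....
.....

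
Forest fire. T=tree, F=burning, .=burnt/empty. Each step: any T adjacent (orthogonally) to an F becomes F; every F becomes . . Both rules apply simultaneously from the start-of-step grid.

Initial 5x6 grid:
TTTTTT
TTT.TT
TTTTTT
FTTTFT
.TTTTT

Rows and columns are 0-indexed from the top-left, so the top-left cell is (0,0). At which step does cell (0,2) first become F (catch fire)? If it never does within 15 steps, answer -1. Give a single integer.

Step 1: cell (0,2)='T' (+6 fires, +2 burnt)
Step 2: cell (0,2)='T' (+9 fires, +6 burnt)
Step 3: cell (0,2)='T' (+6 fires, +9 burnt)
Step 4: cell (0,2)='T' (+4 fires, +6 burnt)
Step 5: cell (0,2)='F' (+1 fires, +4 burnt)
  -> target ignites at step 5
Step 6: cell (0,2)='.' (+0 fires, +1 burnt)
  fire out at step 6

5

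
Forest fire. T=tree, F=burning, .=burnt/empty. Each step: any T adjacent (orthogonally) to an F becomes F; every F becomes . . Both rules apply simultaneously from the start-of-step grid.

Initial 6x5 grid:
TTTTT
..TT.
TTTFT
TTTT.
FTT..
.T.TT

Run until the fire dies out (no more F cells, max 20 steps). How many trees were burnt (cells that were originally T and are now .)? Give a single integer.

Step 1: +6 fires, +2 burnt (F count now 6)
Step 2: +8 fires, +6 burnt (F count now 8)
Step 3: +2 fires, +8 burnt (F count now 2)
Step 4: +1 fires, +2 burnt (F count now 1)
Step 5: +1 fires, +1 burnt (F count now 1)
Step 6: +0 fires, +1 burnt (F count now 0)
Fire out after step 6
Initially T: 20, now '.': 28
Total burnt (originally-T cells now '.'): 18

Answer: 18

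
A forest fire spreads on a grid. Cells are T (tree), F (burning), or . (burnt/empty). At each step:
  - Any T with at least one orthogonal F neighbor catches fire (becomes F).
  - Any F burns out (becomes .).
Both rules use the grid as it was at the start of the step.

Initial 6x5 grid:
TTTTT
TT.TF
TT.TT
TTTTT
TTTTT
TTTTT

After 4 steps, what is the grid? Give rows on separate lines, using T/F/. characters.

Step 1: 3 trees catch fire, 1 burn out
  TTTTF
  TT.F.
  TT.TF
  TTTTT
  TTTTT
  TTTTT
Step 2: 3 trees catch fire, 3 burn out
  TTTF.
  TT...
  TT.F.
  TTTTF
  TTTTT
  TTTTT
Step 3: 3 trees catch fire, 3 burn out
  TTF..
  TT...
  TT...
  TTTF.
  TTTTF
  TTTTT
Step 4: 4 trees catch fire, 3 burn out
  TF...
  TT...
  TT...
  TTF..
  TTTF.
  TTTTF

TF...
TT...
TT...
TTF..
TTTF.
TTTTF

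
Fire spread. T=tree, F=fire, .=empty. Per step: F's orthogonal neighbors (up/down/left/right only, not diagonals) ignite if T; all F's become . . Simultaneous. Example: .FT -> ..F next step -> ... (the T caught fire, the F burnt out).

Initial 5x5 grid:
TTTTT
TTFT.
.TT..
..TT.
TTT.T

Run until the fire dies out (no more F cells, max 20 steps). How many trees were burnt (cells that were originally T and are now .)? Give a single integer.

Step 1: +4 fires, +1 burnt (F count now 4)
Step 2: +5 fires, +4 burnt (F count now 5)
Step 3: +4 fires, +5 burnt (F count now 4)
Step 4: +1 fires, +4 burnt (F count now 1)
Step 5: +1 fires, +1 burnt (F count now 1)
Step 6: +0 fires, +1 burnt (F count now 0)
Fire out after step 6
Initially T: 16, now '.': 24
Total burnt (originally-T cells now '.'): 15

Answer: 15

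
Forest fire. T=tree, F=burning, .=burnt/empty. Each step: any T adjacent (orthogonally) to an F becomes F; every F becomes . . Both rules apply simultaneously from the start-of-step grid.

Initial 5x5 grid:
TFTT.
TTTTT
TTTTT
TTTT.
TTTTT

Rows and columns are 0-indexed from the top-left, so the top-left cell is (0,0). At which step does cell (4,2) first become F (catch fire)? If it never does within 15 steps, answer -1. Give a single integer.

Step 1: cell (4,2)='T' (+3 fires, +1 burnt)
Step 2: cell (4,2)='T' (+4 fires, +3 burnt)
Step 3: cell (4,2)='T' (+4 fires, +4 burnt)
Step 4: cell (4,2)='T' (+5 fires, +4 burnt)
Step 5: cell (4,2)='F' (+4 fires, +5 burnt)
  -> target ignites at step 5
Step 6: cell (4,2)='.' (+1 fires, +4 burnt)
Step 7: cell (4,2)='.' (+1 fires, +1 burnt)
Step 8: cell (4,2)='.' (+0 fires, +1 burnt)
  fire out at step 8

5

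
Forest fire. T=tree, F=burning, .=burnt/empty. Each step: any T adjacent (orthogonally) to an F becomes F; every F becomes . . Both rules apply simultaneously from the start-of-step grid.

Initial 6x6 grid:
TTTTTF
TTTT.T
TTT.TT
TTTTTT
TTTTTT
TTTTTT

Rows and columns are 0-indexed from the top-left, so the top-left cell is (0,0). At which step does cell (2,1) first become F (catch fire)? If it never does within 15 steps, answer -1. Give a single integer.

Step 1: cell (2,1)='T' (+2 fires, +1 burnt)
Step 2: cell (2,1)='T' (+2 fires, +2 burnt)
Step 3: cell (2,1)='T' (+4 fires, +2 burnt)
Step 4: cell (2,1)='T' (+4 fires, +4 burnt)
Step 5: cell (2,1)='T' (+6 fires, +4 burnt)
Step 6: cell (2,1)='F' (+5 fires, +6 burnt)
  -> target ignites at step 6
Step 7: cell (2,1)='.' (+4 fires, +5 burnt)
Step 8: cell (2,1)='.' (+3 fires, +4 burnt)
Step 9: cell (2,1)='.' (+2 fires, +3 burnt)
Step 10: cell (2,1)='.' (+1 fires, +2 burnt)
Step 11: cell (2,1)='.' (+0 fires, +1 burnt)
  fire out at step 11

6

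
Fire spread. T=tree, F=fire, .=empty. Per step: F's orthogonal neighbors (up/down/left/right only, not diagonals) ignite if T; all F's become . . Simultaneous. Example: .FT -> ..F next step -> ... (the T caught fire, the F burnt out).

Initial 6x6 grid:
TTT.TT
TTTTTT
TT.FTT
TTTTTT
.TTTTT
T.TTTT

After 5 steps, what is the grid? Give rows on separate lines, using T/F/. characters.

Step 1: 3 trees catch fire, 1 burn out
  TTT.TT
  TTTFTT
  TT..FT
  TTTFTT
  .TTTTT
  T.TTTT
Step 2: 6 trees catch fire, 3 burn out
  TTT.TT
  TTF.FT
  TT...F
  TTF.FT
  .TTFTT
  T.TTTT
Step 3: 9 trees catch fire, 6 burn out
  TTF.FT
  TF...F
  TT....
  TF...F
  .TF.FT
  T.TFTT
Step 4: 9 trees catch fire, 9 burn out
  TF...F
  F.....
  TF....
  F.....
  .F...F
  T.F.FT
Step 5: 3 trees catch fire, 9 burn out
  F.....
  ......
  F.....
  ......
  ......
  T....F

F.....
......
F.....
......
......
T....F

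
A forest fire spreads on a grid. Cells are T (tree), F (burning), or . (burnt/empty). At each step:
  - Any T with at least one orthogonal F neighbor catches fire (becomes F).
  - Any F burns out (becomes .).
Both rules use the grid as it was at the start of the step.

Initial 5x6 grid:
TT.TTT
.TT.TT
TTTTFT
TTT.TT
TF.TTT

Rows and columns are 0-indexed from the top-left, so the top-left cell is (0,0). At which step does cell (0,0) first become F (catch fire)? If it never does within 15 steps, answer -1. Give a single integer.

Step 1: cell (0,0)='T' (+6 fires, +2 burnt)
Step 2: cell (0,0)='T' (+8 fires, +6 burnt)
Step 3: cell (0,0)='T' (+7 fires, +8 burnt)
Step 4: cell (0,0)='T' (+1 fires, +7 burnt)
Step 5: cell (0,0)='F' (+1 fires, +1 burnt)
  -> target ignites at step 5
Step 6: cell (0,0)='.' (+0 fires, +1 burnt)
  fire out at step 6

5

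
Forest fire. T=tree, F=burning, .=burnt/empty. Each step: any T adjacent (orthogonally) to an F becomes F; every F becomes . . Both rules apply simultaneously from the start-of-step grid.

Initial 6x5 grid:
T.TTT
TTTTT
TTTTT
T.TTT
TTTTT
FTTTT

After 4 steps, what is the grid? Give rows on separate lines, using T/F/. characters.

Step 1: 2 trees catch fire, 1 burn out
  T.TTT
  TTTTT
  TTTTT
  T.TTT
  FTTTT
  .FTTT
Step 2: 3 trees catch fire, 2 burn out
  T.TTT
  TTTTT
  TTTTT
  F.TTT
  .FTTT
  ..FTT
Step 3: 3 trees catch fire, 3 burn out
  T.TTT
  TTTTT
  FTTTT
  ..TTT
  ..FTT
  ...FT
Step 4: 5 trees catch fire, 3 burn out
  T.TTT
  FTTTT
  .FTTT
  ..FTT
  ...FT
  ....F

T.TTT
FTTTT
.FTTT
..FTT
...FT
....F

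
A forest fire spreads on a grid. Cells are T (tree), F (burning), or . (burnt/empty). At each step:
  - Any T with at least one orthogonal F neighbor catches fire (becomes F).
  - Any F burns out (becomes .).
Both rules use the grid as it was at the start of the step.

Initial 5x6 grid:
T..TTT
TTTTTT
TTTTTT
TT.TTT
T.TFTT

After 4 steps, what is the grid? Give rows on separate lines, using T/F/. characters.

Step 1: 3 trees catch fire, 1 burn out
  T..TTT
  TTTTTT
  TTTTTT
  TT.FTT
  T.F.FT
Step 2: 3 trees catch fire, 3 burn out
  T..TTT
  TTTTTT
  TTTFTT
  TT..FT
  T....F
Step 3: 4 trees catch fire, 3 burn out
  T..TTT
  TTTFTT
  TTF.FT
  TT...F
  T.....
Step 4: 5 trees catch fire, 4 burn out
  T..FTT
  TTF.FT
  TF...F
  TT....
  T.....

T..FTT
TTF.FT
TF...F
TT....
T.....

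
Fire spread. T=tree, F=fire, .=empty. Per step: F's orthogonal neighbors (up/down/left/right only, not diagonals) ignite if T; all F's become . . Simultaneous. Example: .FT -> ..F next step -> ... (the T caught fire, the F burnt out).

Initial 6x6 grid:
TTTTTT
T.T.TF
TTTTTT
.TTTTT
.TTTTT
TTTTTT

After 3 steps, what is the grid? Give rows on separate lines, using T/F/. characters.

Step 1: 3 trees catch fire, 1 burn out
  TTTTTF
  T.T.F.
  TTTTTF
  .TTTTT
  .TTTTT
  TTTTTT
Step 2: 3 trees catch fire, 3 burn out
  TTTTF.
  T.T...
  TTTTF.
  .TTTTF
  .TTTTT
  TTTTTT
Step 3: 4 trees catch fire, 3 burn out
  TTTF..
  T.T...
  TTTF..
  .TTTF.
  .TTTTF
  TTTTTT

TTTF..
T.T...
TTTF..
.TTTF.
.TTTTF
TTTTTT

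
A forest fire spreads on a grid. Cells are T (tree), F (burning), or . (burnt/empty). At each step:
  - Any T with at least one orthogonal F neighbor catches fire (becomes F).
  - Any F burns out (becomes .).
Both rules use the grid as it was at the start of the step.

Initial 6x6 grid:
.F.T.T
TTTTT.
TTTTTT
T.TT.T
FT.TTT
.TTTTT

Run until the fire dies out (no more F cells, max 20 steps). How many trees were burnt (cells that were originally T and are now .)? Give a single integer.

Step 1: +3 fires, +2 burnt (F count now 3)
Step 2: +5 fires, +3 burnt (F count now 5)
Step 3: +3 fires, +5 burnt (F count now 3)
Step 4: +5 fires, +3 burnt (F count now 5)
Step 5: +4 fires, +5 burnt (F count now 4)
Step 6: +3 fires, +4 burnt (F count now 3)
Step 7: +2 fires, +3 burnt (F count now 2)
Step 8: +0 fires, +2 burnt (F count now 0)
Fire out after step 8
Initially T: 26, now '.': 35
Total burnt (originally-T cells now '.'): 25

Answer: 25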